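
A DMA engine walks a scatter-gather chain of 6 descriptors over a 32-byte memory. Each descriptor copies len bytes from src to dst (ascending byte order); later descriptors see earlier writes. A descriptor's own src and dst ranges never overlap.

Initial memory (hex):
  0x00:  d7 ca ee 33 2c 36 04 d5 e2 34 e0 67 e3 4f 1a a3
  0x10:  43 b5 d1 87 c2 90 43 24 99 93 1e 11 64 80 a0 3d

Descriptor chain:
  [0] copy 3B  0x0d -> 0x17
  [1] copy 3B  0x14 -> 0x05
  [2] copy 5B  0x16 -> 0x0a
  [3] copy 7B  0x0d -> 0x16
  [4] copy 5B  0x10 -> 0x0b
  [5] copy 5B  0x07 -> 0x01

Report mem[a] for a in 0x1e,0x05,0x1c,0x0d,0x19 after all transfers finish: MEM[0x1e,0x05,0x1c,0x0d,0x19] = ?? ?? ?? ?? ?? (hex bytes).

#0 dst[0x17+3] := {0x4f,0x1a,0xa3}
#1 dst[0x05+3] := {0xc2,0x90,0x43}
#2 dst[0x0a+5] := {0x43,0x4f,0x1a,0xa3,0x1e}
#3 dst[0x16+7] := {0xa3,0x1e,0xa3,0x43,0xb5,0xd1,0x87}
#4 dst[0x0b+5] := {0x43,0xb5,0xd1,0x87,0xc2}
#5 dst[0x01+5] := {0x43,0xe2,0x34,0x43,0x43}
query mem[0x1e]=0xa0, mem[0x05]=0x43, mem[0x1c]=0x87, mem[0x0d]=0xd1, mem[0x19]=0x43

MEM[0x1e,0x05,0x1c,0x0d,0x19] = a0 43 87 d1 43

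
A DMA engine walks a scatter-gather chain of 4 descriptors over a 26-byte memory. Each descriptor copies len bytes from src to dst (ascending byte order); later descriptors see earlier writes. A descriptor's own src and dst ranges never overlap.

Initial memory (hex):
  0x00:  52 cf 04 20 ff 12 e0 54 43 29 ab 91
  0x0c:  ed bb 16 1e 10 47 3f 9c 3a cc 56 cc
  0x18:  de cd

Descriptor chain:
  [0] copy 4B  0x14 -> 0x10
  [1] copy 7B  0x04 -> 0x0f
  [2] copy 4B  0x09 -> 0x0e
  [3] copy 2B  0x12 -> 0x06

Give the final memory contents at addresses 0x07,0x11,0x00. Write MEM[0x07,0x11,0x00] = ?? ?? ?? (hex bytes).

D0: mem[0x10..0x13] <- [3a cc 56 cc]
D1: mem[0x0f..0x15] <- [ff 12 e0 54 43 29 ab]
D2: mem[0x0e..0x11] <- [29 ab 91 ed]
D3: mem[0x06..0x07] <- [54 43]
query mem[0x07]=0x43, mem[0x11]=0xed, mem[0x00]=0x52

MEM[0x07,0x11,0x00] = 43 ed 52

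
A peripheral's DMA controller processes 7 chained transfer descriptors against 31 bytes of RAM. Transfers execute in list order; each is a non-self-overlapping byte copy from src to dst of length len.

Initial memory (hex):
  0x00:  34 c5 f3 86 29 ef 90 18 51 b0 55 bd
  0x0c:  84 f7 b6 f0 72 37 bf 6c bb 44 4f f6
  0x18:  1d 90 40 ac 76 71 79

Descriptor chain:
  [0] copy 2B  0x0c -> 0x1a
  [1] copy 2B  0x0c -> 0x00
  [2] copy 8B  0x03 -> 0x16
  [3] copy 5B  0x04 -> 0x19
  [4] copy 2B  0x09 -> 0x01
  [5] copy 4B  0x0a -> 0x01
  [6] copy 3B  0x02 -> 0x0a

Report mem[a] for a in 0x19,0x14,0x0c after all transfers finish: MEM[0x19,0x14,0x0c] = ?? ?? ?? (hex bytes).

#0 dst[0x1a+2] := {0x84,0xf7}
#1 dst[0x00+2] := {0x84,0xf7}
#2 dst[0x16+8] := {0x86,0x29,0xef,0x90,0x18,0x51,0xb0,0x55}
#3 dst[0x19+5] := {0x29,0xef,0x90,0x18,0x51}
#4 dst[0x01+2] := {0xb0,0x55}
#5 dst[0x01+4] := {0x55,0xbd,0x84,0xf7}
#6 dst[0x0a+3] := {0xbd,0x84,0xf7}
query mem[0x19]=0x29, mem[0x14]=0xbb, mem[0x0c]=0xf7

MEM[0x19,0x14,0x0c] = 29 bb f7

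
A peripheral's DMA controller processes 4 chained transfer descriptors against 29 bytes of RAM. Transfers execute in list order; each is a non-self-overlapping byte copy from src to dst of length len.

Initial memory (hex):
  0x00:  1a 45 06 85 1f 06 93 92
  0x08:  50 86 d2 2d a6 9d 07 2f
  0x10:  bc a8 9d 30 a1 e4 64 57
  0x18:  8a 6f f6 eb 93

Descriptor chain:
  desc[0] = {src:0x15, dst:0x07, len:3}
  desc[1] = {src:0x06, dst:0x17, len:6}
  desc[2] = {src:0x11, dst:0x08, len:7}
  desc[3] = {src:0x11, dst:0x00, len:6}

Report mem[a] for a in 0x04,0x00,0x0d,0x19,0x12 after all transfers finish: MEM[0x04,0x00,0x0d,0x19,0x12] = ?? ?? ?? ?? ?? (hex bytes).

MEM[0x04,0x00,0x0d,0x19,0x12] = e4 a8 64 64 9d

[0] 0x15->0x07 len=3 : e4 64 57
[1] 0x06->0x17 len=6 : 93 e4 64 57 d2 2d
[2] 0x11->0x08 len=7 : a8 9d 30 a1 e4 64 93
[3] 0x11->0x00 len=6 : a8 9d 30 a1 e4 64
query mem[0x04]=0xe4, mem[0x00]=0xa8, mem[0x0d]=0x64, mem[0x19]=0x64, mem[0x12]=0x9d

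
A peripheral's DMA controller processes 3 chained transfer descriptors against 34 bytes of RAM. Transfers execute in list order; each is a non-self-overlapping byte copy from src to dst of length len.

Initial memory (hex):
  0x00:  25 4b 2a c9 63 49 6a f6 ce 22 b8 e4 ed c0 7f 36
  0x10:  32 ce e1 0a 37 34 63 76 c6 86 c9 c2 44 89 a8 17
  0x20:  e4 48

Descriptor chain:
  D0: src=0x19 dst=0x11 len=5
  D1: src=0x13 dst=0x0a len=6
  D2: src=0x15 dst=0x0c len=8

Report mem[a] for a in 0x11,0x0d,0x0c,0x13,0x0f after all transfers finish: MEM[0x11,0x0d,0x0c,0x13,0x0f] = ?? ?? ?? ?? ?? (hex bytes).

  after D0: wrote 5B at 0x11 = 86c9c24489
  after D1: wrote 6B at 0x0a = c244896376c6
  after D2: wrote 8B at 0x0c = 896376c686c9c244
query mem[0x11]=0xc9, mem[0x0d]=0x63, mem[0x0c]=0x89, mem[0x13]=0x44, mem[0x0f]=0xc6

MEM[0x11,0x0d,0x0c,0x13,0x0f] = c9 63 89 44 c6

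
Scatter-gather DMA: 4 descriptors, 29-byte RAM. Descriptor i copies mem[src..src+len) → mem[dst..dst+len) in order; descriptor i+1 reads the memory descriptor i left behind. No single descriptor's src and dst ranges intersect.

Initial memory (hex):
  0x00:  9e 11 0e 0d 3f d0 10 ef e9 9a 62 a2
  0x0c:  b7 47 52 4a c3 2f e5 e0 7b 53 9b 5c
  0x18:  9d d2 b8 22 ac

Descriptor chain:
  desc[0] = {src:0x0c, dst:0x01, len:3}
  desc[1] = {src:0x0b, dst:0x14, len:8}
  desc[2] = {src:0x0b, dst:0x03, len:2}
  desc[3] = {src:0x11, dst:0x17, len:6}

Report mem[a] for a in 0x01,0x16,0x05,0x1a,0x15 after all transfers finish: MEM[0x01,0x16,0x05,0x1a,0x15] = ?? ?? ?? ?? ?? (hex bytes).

MEM[0x01,0x16,0x05,0x1a,0x15] = b7 47 d0 a2 b7

D0: mem[0x01..0x03] <- [b7 47 52]
D1: mem[0x14..0x1b] <- [a2 b7 47 52 4a c3 2f e5]
D2: mem[0x03..0x04] <- [a2 b7]
D3: mem[0x17..0x1c] <- [2f e5 e0 a2 b7 47]
query mem[0x01]=0xb7, mem[0x16]=0x47, mem[0x05]=0xd0, mem[0x1a]=0xa2, mem[0x15]=0xb7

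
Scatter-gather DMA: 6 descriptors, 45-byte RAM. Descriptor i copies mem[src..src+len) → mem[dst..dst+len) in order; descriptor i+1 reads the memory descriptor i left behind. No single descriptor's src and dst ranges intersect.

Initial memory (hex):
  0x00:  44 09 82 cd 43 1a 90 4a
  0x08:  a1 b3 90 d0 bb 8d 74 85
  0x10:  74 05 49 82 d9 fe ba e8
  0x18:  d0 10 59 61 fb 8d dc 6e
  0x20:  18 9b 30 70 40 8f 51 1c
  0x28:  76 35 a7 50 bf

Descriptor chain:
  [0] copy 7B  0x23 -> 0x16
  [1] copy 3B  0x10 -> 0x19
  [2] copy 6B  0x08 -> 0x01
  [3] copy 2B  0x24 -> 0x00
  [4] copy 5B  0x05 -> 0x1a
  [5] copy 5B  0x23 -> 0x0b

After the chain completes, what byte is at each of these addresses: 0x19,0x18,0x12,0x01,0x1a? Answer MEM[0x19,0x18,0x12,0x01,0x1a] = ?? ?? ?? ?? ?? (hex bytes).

MEM[0x19,0x18,0x12,0x01,0x1a] = 74 8f 49 8f bb

D0: mem[0x16..0x1c] <- [70 40 8f 51 1c 76 35]
D1: mem[0x19..0x1b] <- [74 05 49]
D2: mem[0x01..0x06] <- [a1 b3 90 d0 bb 8d]
D3: mem[0x00..0x01] <- [40 8f]
D4: mem[0x1a..0x1e] <- [bb 8d 4a a1 b3]
D5: mem[0x0b..0x0f] <- [70 40 8f 51 1c]
query mem[0x19]=0x74, mem[0x18]=0x8f, mem[0x12]=0x49, mem[0x01]=0x8f, mem[0x1a]=0xbb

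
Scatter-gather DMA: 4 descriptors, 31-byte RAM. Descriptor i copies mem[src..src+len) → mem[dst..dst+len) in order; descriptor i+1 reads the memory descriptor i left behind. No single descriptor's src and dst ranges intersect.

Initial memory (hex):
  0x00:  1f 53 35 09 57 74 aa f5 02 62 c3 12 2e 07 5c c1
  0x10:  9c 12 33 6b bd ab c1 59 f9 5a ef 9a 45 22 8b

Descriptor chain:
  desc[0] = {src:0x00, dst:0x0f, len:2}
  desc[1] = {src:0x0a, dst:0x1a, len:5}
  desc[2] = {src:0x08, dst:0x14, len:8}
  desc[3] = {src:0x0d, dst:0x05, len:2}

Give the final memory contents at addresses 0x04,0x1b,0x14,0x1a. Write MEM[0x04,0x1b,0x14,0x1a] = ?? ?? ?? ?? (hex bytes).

MEM[0x04,0x1b,0x14,0x1a] = 57 1f 02 5c

D0: mem[0x0f..0x10] <- [1f 53]
D1: mem[0x1a..0x1e] <- [c3 12 2e 07 5c]
D2: mem[0x14..0x1b] <- [02 62 c3 12 2e 07 5c 1f]
D3: mem[0x05..0x06] <- [07 5c]
query mem[0x04]=0x57, mem[0x1b]=0x1f, mem[0x14]=0x02, mem[0x1a]=0x5c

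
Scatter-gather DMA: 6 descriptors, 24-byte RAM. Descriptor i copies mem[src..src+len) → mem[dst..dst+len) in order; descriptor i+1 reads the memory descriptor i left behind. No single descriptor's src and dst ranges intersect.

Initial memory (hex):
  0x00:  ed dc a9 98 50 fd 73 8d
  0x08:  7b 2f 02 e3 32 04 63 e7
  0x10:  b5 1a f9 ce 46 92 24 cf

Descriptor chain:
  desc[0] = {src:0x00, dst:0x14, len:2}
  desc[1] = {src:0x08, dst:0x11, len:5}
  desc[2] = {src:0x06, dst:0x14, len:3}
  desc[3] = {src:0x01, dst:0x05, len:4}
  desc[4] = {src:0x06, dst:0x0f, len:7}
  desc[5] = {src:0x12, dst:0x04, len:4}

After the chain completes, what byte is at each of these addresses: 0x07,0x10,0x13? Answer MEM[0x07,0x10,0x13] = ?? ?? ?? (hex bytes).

[0] 0x00->0x14 len=2 : ed dc
[1] 0x08->0x11 len=5 : 7b 2f 02 e3 32
[2] 0x06->0x14 len=3 : 73 8d 7b
[3] 0x01->0x05 len=4 : dc a9 98 50
[4] 0x06->0x0f len=7 : a9 98 50 2f 02 e3 32
[5] 0x12->0x04 len=4 : 2f 02 e3 32
query mem[0x07]=0x32, mem[0x10]=0x98, mem[0x13]=0x02

MEM[0x07,0x10,0x13] = 32 98 02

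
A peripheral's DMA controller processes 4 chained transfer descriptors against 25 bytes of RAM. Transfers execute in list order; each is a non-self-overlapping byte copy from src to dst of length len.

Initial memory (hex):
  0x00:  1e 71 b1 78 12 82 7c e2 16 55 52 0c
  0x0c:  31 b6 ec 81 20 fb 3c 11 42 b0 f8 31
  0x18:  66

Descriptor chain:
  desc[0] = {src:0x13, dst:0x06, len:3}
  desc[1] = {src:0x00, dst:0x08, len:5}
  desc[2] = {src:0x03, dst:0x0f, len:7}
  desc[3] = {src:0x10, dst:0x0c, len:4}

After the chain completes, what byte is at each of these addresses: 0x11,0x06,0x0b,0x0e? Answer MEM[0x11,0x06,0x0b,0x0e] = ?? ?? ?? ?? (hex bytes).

MEM[0x11,0x06,0x0b,0x0e] = 82 11 78 11

D0: mem[0x06..0x08] <- [11 42 b0]
D1: mem[0x08..0x0c] <- [1e 71 b1 78 12]
D2: mem[0x0f..0x15] <- [78 12 82 11 42 1e 71]
D3: mem[0x0c..0x0f] <- [12 82 11 42]
query mem[0x11]=0x82, mem[0x06]=0x11, mem[0x0b]=0x78, mem[0x0e]=0x11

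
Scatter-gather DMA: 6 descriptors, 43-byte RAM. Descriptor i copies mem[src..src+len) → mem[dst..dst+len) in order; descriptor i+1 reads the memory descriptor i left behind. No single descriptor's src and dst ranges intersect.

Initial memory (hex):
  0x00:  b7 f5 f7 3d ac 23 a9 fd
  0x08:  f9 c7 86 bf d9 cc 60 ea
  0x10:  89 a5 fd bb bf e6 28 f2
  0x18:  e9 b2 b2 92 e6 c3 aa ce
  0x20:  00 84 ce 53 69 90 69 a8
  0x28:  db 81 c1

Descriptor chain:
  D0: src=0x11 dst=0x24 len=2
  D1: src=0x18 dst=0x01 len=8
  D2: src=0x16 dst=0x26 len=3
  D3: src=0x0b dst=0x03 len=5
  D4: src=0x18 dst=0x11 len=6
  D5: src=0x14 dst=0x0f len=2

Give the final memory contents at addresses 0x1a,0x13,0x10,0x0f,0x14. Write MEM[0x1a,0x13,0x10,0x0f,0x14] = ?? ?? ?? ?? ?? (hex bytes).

MEM[0x1a,0x13,0x10,0x0f,0x14] = b2 b2 e6 92 92

D0: mem[0x24..0x25] <- [a5 fd]
D1: mem[0x01..0x08] <- [e9 b2 b2 92 e6 c3 aa ce]
D2: mem[0x26..0x28] <- [28 f2 e9]
D3: mem[0x03..0x07] <- [bf d9 cc 60 ea]
D4: mem[0x11..0x16] <- [e9 b2 b2 92 e6 c3]
D5: mem[0x0f..0x10] <- [92 e6]
query mem[0x1a]=0xb2, mem[0x13]=0xb2, mem[0x10]=0xe6, mem[0x0f]=0x92, mem[0x14]=0x92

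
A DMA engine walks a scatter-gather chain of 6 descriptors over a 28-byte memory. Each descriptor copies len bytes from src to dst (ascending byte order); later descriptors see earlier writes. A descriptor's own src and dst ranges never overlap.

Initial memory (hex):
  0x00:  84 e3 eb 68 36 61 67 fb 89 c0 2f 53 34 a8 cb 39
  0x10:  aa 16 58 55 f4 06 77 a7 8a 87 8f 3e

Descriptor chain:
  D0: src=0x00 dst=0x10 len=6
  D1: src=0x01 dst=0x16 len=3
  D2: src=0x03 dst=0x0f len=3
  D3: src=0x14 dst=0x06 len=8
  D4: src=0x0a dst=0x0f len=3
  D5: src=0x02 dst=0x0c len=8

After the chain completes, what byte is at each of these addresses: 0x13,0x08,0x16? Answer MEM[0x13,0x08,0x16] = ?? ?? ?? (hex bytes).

MEM[0x13,0x08,0x16] = eb e3 e3

#0 dst[0x10+6] := {0x84,0xe3,0xeb,0x68,0x36,0x61}
#1 dst[0x16+3] := {0xe3,0xeb,0x68}
#2 dst[0x0f+3] := {0x68,0x36,0x61}
#3 dst[0x06+8] := {0x36,0x61,0xe3,0xeb,0x68,0x87,0x8f,0x3e}
#4 dst[0x0f+3] := {0x68,0x87,0x8f}
#5 dst[0x0c+8] := {0xeb,0x68,0x36,0x61,0x36,0x61,0xe3,0xeb}
query mem[0x13]=0xeb, mem[0x08]=0xe3, mem[0x16]=0xe3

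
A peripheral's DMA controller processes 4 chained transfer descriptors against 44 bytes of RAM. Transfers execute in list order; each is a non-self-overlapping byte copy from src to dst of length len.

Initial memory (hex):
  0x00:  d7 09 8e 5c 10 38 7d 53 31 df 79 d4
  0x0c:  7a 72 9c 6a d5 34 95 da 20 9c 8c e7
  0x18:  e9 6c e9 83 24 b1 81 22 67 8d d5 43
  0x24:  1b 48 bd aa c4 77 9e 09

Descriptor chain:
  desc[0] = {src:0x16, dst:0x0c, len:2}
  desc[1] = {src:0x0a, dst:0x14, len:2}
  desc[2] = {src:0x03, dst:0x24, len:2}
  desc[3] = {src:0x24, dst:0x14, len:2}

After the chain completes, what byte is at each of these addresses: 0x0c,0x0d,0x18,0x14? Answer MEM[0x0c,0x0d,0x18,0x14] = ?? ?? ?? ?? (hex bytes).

MEM[0x0c,0x0d,0x18,0x14] = 8c e7 e9 5c

#0 dst[0x0c+2] := {0x8c,0xe7}
#1 dst[0x14+2] := {0x79,0xd4}
#2 dst[0x24+2] := {0x5c,0x10}
#3 dst[0x14+2] := {0x5c,0x10}
query mem[0x0c]=0x8c, mem[0x0d]=0xe7, mem[0x18]=0xe9, mem[0x14]=0x5c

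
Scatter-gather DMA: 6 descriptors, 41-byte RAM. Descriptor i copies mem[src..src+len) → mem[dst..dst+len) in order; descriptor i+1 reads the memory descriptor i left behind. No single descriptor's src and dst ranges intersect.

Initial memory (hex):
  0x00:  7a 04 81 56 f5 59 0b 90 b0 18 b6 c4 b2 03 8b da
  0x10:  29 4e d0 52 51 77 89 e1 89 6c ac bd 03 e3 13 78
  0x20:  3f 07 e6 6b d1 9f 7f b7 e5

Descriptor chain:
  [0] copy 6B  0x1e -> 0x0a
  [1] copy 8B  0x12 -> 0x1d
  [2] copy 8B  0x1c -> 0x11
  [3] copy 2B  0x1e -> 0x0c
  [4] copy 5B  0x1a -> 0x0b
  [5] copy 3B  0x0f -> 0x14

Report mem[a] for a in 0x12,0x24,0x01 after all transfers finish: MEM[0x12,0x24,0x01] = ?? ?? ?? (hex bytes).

[0] 0x1e->0x0a len=6 : 13 78 3f 07 e6 6b
[1] 0x12->0x1d len=8 : d0 52 51 77 89 e1 89 6c
[2] 0x1c->0x11 len=8 : 03 d0 52 51 77 89 e1 89
[3] 0x1e->0x0c len=2 : 52 51
[4] 0x1a->0x0b len=5 : ac bd 03 d0 52
[5] 0x0f->0x14 len=3 : 52 29 03
query mem[0x12]=0xd0, mem[0x24]=0x6c, mem[0x01]=0x04

MEM[0x12,0x24,0x01] = d0 6c 04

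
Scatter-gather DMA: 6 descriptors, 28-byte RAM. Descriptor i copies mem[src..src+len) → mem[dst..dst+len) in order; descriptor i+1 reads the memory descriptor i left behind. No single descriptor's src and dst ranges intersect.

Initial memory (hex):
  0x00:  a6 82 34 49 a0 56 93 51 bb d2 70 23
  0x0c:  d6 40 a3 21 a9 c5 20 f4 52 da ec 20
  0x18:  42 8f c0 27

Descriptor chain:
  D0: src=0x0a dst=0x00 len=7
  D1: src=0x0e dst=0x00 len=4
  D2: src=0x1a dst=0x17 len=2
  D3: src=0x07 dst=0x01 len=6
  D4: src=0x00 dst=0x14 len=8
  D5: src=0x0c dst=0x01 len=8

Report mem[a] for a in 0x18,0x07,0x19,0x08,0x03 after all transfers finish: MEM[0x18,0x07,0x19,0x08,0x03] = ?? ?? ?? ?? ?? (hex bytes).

MEM[0x18,0x07,0x19,0x08,0x03] = 70 20 23 f4 a3

[0] 0x0a->0x00 len=7 : 70 23 d6 40 a3 21 a9
[1] 0x0e->0x00 len=4 : a3 21 a9 c5
[2] 0x1a->0x17 len=2 : c0 27
[3] 0x07->0x01 len=6 : 51 bb d2 70 23 d6
[4] 0x00->0x14 len=8 : a3 51 bb d2 70 23 d6 51
[5] 0x0c->0x01 len=8 : d6 40 a3 21 a9 c5 20 f4
query mem[0x18]=0x70, mem[0x07]=0x20, mem[0x19]=0x23, mem[0x08]=0xf4, mem[0x03]=0xa3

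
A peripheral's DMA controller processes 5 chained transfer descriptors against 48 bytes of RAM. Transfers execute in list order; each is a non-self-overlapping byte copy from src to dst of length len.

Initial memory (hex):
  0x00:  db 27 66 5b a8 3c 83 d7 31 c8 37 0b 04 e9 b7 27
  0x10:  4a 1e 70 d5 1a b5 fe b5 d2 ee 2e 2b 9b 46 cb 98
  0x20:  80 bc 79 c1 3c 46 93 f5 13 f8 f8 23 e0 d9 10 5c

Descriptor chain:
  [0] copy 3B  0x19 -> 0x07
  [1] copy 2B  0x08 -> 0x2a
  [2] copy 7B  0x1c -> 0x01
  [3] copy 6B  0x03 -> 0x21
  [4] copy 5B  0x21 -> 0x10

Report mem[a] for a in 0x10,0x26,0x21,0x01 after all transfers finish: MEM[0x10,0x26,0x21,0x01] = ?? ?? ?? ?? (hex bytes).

MEM[0x10,0x26,0x21,0x01] = cb 2e cb 9b

  after D0: wrote 3B at 0x07 = ee2e2b
  after D1: wrote 2B at 0x2a = 2e2b
  after D2: wrote 7B at 0x01 = 9b46cb9880bc79
  after D3: wrote 6B at 0x21 = cb9880bc792e
  after D4: wrote 5B at 0x10 = cb9880bc79
query mem[0x10]=0xcb, mem[0x26]=0x2e, mem[0x21]=0xcb, mem[0x01]=0x9b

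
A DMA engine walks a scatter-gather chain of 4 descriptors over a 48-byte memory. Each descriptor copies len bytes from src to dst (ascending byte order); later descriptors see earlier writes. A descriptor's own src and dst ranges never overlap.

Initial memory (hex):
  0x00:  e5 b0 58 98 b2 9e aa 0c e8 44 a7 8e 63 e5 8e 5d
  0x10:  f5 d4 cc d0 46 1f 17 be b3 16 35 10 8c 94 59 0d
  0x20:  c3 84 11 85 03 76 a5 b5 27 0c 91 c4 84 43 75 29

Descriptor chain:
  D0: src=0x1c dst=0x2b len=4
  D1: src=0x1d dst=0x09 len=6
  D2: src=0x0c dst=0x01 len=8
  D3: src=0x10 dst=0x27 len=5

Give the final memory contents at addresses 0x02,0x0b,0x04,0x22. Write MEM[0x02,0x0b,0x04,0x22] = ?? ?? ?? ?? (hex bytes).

D0: mem[0x2b..0x2e] <- [8c 94 59 0d]
D1: mem[0x09..0x0e] <- [94 59 0d c3 84 11]
D2: mem[0x01..0x08] <- [c3 84 11 5d f5 d4 cc d0]
D3: mem[0x27..0x2b] <- [f5 d4 cc d0 46]
query mem[0x02]=0x84, mem[0x0b]=0x0d, mem[0x04]=0x5d, mem[0x22]=0x11

MEM[0x02,0x0b,0x04,0x22] = 84 0d 5d 11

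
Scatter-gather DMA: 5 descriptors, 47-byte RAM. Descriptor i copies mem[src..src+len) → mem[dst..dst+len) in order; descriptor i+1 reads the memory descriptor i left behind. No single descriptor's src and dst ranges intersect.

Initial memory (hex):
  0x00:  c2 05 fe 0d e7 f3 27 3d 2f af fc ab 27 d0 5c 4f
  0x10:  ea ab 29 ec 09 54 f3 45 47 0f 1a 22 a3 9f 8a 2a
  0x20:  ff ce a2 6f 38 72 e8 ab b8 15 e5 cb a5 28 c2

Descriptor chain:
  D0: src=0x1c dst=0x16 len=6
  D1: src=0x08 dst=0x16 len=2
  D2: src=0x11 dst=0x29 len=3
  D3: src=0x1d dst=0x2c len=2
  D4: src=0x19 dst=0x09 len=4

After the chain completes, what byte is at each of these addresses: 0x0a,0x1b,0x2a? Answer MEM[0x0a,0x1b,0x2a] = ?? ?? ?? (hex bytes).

#0 dst[0x16+6] := {0xa3,0x9f,0x8a,0x2a,0xff,0xce}
#1 dst[0x16+2] := {0x2f,0xaf}
#2 dst[0x29+3] := {0xab,0x29,0xec}
#3 dst[0x2c+2] := {0x9f,0x8a}
#4 dst[0x09+4] := {0x2a,0xff,0xce,0xa3}
query mem[0x0a]=0xff, mem[0x1b]=0xce, mem[0x2a]=0x29

MEM[0x0a,0x1b,0x2a] = ff ce 29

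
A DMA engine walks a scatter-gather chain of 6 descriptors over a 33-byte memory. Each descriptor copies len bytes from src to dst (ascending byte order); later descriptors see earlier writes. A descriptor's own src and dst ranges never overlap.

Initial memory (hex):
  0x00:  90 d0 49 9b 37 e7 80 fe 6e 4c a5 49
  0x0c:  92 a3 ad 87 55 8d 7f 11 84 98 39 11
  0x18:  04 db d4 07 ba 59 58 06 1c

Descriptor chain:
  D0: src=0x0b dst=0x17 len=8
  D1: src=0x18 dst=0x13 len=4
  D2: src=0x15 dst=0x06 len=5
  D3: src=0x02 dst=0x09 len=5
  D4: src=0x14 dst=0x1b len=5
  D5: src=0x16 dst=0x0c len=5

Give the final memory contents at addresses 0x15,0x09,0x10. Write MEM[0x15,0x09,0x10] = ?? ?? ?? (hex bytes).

[0] 0x0b->0x17 len=8 : 49 92 a3 ad 87 55 8d 7f
[1] 0x18->0x13 len=4 : 92 a3 ad 87
[2] 0x15->0x06 len=5 : ad 87 49 92 a3
[3] 0x02->0x09 len=5 : 49 9b 37 e7 ad
[4] 0x14->0x1b len=5 : a3 ad 87 49 92
[5] 0x16->0x0c len=5 : 87 49 92 a3 ad
query mem[0x15]=0xad, mem[0x09]=0x49, mem[0x10]=0xad

MEM[0x15,0x09,0x10] = ad 49 ad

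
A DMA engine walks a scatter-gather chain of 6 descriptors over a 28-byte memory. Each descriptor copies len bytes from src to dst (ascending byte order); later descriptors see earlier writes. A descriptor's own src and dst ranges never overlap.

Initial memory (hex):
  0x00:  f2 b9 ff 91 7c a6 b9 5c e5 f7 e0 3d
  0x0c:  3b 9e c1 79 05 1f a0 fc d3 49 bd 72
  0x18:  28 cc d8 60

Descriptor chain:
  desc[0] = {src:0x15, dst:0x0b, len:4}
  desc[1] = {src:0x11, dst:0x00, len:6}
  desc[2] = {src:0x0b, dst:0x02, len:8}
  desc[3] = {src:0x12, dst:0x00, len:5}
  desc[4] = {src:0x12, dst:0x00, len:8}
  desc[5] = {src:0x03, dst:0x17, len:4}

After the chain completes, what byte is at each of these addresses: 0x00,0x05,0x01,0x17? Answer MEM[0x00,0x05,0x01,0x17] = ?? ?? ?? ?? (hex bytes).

MEM[0x00,0x05,0x01,0x17] = a0 72 fc 49

D0: mem[0x0b..0x0e] <- [49 bd 72 28]
D1: mem[0x00..0x05] <- [1f a0 fc d3 49 bd]
D2: mem[0x02..0x09] <- [49 bd 72 28 79 05 1f a0]
D3: mem[0x00..0x04] <- [a0 fc d3 49 bd]
D4: mem[0x00..0x07] <- [a0 fc d3 49 bd 72 28 cc]
D5: mem[0x17..0x1a] <- [49 bd 72 28]
query mem[0x00]=0xa0, mem[0x05]=0x72, mem[0x01]=0xfc, mem[0x17]=0x49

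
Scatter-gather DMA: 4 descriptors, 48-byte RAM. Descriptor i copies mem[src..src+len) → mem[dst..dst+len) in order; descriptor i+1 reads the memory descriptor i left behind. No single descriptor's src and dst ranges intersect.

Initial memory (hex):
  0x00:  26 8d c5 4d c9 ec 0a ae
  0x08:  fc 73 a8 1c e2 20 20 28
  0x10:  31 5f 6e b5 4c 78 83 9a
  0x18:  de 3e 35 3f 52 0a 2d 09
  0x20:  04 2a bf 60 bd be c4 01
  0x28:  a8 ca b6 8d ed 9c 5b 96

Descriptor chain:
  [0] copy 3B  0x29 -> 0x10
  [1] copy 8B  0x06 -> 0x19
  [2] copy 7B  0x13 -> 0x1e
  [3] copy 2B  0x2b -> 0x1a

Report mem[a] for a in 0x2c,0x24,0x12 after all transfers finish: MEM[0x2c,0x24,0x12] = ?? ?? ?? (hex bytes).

MEM[0x2c,0x24,0x12] = ed 0a 8d

[0] 0x29->0x10 len=3 : ca b6 8d
[1] 0x06->0x19 len=8 : 0a ae fc 73 a8 1c e2 20
[2] 0x13->0x1e len=7 : b5 4c 78 83 9a de 0a
[3] 0x2b->0x1a len=2 : 8d ed
query mem[0x2c]=0xed, mem[0x24]=0x0a, mem[0x12]=0x8d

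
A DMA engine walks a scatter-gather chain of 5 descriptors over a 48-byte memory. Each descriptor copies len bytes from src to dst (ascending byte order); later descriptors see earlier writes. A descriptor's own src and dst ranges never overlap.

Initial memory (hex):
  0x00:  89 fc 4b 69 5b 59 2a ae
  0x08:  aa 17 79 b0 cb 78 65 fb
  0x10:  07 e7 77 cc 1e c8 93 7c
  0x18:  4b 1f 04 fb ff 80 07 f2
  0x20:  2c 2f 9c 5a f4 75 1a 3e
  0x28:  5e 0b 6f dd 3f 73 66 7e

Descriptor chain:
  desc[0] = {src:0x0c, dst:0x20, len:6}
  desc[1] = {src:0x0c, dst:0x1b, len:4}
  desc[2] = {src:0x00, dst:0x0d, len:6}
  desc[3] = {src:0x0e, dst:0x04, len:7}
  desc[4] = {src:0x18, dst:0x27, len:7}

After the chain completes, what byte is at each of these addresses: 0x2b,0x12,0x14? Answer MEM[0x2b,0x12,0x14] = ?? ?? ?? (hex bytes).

[0] 0x0c->0x20 len=6 : cb 78 65 fb 07 e7
[1] 0x0c->0x1b len=4 : cb 78 65 fb
[2] 0x00->0x0d len=6 : 89 fc 4b 69 5b 59
[3] 0x0e->0x04 len=7 : fc 4b 69 5b 59 cc 1e
[4] 0x18->0x27 len=7 : 4b 1f 04 cb 78 65 fb
query mem[0x2b]=0x78, mem[0x12]=0x59, mem[0x14]=0x1e

MEM[0x2b,0x12,0x14] = 78 59 1e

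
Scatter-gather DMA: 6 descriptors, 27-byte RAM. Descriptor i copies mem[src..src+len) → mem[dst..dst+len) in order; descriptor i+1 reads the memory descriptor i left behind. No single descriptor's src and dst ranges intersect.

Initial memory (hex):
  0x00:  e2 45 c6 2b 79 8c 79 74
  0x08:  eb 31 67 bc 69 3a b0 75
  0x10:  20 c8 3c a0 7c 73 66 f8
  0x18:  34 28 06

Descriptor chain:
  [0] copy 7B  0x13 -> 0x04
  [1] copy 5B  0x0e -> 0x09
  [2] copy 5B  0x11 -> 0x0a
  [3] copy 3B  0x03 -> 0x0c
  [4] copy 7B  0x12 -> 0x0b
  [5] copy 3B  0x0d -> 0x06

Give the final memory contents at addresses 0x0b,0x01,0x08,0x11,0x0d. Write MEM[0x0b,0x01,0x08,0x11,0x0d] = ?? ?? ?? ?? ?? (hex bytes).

D0: mem[0x04..0x0a] <- [a0 7c 73 66 f8 34 28]
D1: mem[0x09..0x0d] <- [b0 75 20 c8 3c]
D2: mem[0x0a..0x0e] <- [c8 3c a0 7c 73]
D3: mem[0x0c..0x0e] <- [2b a0 7c]
D4: mem[0x0b..0x11] <- [3c a0 7c 73 66 f8 34]
D5: mem[0x06..0x08] <- [7c 73 66]
query mem[0x0b]=0x3c, mem[0x01]=0x45, mem[0x08]=0x66, mem[0x11]=0x34, mem[0x0d]=0x7c

MEM[0x0b,0x01,0x08,0x11,0x0d] = 3c 45 66 34 7c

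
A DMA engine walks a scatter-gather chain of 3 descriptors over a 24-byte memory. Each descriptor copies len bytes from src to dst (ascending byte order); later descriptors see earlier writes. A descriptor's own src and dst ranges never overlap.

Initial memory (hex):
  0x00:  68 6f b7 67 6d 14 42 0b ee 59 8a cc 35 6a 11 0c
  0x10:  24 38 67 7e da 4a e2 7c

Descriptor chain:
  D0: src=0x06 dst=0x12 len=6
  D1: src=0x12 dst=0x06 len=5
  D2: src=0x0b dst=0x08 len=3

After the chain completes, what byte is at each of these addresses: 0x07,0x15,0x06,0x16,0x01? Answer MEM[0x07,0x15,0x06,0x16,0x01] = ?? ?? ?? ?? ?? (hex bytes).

MEM[0x07,0x15,0x06,0x16,0x01] = 0b 59 42 8a 6f

[0] 0x06->0x12 len=6 : 42 0b ee 59 8a cc
[1] 0x12->0x06 len=5 : 42 0b ee 59 8a
[2] 0x0b->0x08 len=3 : cc 35 6a
query mem[0x07]=0x0b, mem[0x15]=0x59, mem[0x06]=0x42, mem[0x16]=0x8a, mem[0x01]=0x6f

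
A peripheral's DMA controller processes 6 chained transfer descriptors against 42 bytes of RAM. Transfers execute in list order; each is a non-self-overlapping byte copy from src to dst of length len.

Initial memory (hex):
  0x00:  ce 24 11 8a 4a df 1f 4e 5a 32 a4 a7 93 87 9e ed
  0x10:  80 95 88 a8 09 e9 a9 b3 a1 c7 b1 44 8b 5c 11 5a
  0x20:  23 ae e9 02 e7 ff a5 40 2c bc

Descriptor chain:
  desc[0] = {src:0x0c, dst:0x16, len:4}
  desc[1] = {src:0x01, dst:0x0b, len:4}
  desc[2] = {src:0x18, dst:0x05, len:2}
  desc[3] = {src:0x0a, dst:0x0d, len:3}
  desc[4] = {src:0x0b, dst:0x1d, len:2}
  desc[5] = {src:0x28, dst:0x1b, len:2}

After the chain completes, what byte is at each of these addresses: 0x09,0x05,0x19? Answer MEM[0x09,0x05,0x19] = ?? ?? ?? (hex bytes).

#0 dst[0x16+4] := {0x93,0x87,0x9e,0xed}
#1 dst[0x0b+4] := {0x24,0x11,0x8a,0x4a}
#2 dst[0x05+2] := {0x9e,0xed}
#3 dst[0x0d+3] := {0xa4,0x24,0x11}
#4 dst[0x1d+2] := {0x24,0x11}
#5 dst[0x1b+2] := {0x2c,0xbc}
query mem[0x09]=0x32, mem[0x05]=0x9e, mem[0x19]=0xed

MEM[0x09,0x05,0x19] = 32 9e ed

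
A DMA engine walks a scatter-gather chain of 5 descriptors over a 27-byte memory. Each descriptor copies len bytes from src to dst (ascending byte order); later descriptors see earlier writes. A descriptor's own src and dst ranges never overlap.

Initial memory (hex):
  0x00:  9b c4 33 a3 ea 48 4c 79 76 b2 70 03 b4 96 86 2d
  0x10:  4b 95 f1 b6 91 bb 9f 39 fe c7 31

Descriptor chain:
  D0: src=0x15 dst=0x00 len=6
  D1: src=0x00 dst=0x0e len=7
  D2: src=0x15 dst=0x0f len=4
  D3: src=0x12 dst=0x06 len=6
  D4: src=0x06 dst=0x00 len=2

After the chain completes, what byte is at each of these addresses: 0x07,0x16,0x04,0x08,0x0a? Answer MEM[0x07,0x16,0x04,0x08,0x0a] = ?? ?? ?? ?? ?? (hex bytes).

MEM[0x07,0x16,0x04,0x08,0x0a] = 31 9f c7 4c 9f

D0: mem[0x00..0x05] <- [bb 9f 39 fe c7 31]
D1: mem[0x0e..0x14] <- [bb 9f 39 fe c7 31 4c]
D2: mem[0x0f..0x12] <- [bb 9f 39 fe]
D3: mem[0x06..0x0b] <- [fe 31 4c bb 9f 39]
D4: mem[0x00..0x01] <- [fe 31]
query mem[0x07]=0x31, mem[0x16]=0x9f, mem[0x04]=0xc7, mem[0x08]=0x4c, mem[0x0a]=0x9f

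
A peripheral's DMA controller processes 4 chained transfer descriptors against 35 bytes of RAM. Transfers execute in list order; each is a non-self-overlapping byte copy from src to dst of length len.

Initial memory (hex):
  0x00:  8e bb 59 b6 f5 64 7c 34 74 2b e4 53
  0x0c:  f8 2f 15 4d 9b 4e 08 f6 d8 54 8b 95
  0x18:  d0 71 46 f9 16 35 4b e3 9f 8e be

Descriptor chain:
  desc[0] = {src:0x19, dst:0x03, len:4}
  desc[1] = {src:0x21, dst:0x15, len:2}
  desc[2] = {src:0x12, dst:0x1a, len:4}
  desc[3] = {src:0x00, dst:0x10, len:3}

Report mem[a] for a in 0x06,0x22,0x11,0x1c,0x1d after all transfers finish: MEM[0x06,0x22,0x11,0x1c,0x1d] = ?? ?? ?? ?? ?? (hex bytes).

MEM[0x06,0x22,0x11,0x1c,0x1d] = 16 be bb d8 8e

D0: mem[0x03..0x06] <- [71 46 f9 16]
D1: mem[0x15..0x16] <- [8e be]
D2: mem[0x1a..0x1d] <- [08 f6 d8 8e]
D3: mem[0x10..0x12] <- [8e bb 59]
query mem[0x06]=0x16, mem[0x22]=0xbe, mem[0x11]=0xbb, mem[0x1c]=0xd8, mem[0x1d]=0x8e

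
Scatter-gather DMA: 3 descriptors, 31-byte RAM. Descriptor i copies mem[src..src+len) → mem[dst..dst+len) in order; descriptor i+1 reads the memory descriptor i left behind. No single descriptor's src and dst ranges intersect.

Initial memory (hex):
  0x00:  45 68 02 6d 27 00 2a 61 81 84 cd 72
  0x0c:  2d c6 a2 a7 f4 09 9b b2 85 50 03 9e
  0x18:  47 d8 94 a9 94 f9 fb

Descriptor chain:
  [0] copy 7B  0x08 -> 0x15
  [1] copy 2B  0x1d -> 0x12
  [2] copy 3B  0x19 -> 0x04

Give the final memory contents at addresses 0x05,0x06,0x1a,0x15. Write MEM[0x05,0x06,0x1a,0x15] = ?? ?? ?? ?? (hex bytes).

MEM[0x05,0x06,0x1a,0x15] = c6 a2 c6 81

[0] 0x08->0x15 len=7 : 81 84 cd 72 2d c6 a2
[1] 0x1d->0x12 len=2 : f9 fb
[2] 0x19->0x04 len=3 : 2d c6 a2
query mem[0x05]=0xc6, mem[0x06]=0xa2, mem[0x1a]=0xc6, mem[0x15]=0x81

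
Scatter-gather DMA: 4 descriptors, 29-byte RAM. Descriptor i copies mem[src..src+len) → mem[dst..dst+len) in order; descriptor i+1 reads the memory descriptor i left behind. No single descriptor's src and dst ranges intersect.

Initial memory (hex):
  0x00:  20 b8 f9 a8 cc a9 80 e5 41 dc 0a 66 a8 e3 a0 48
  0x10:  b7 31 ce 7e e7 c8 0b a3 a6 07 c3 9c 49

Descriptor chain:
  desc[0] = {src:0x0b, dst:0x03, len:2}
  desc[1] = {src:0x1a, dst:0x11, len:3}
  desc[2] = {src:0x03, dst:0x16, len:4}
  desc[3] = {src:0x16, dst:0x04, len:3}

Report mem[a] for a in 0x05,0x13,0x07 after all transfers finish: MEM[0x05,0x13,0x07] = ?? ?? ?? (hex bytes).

MEM[0x05,0x13,0x07] = a8 49 e5

[0] 0x0b->0x03 len=2 : 66 a8
[1] 0x1a->0x11 len=3 : c3 9c 49
[2] 0x03->0x16 len=4 : 66 a8 a9 80
[3] 0x16->0x04 len=3 : 66 a8 a9
query mem[0x05]=0xa8, mem[0x13]=0x49, mem[0x07]=0xe5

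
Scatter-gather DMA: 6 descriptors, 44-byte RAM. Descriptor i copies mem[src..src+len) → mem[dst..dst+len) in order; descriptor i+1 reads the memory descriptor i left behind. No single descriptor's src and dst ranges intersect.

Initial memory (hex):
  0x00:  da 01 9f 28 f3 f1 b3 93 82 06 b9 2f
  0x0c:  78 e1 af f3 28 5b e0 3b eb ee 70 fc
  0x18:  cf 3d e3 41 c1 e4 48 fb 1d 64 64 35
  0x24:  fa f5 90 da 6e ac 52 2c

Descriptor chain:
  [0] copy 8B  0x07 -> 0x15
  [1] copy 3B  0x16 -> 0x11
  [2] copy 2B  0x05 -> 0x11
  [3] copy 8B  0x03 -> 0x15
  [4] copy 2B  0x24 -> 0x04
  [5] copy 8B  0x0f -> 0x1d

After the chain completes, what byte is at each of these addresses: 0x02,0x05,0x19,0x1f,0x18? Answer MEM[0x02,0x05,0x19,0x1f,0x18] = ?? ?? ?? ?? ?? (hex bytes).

MEM[0x02,0x05,0x19,0x1f,0x18] = 9f f5 93 f1 b3

[0] 0x07->0x15 len=8 : 93 82 06 b9 2f 78 e1 af
[1] 0x16->0x11 len=3 : 82 06 b9
[2] 0x05->0x11 len=2 : f1 b3
[3] 0x03->0x15 len=8 : 28 f3 f1 b3 93 82 06 b9
[4] 0x24->0x04 len=2 : fa f5
[5] 0x0f->0x1d len=8 : f3 28 f1 b3 b9 eb 28 f3
query mem[0x02]=0x9f, mem[0x05]=0xf5, mem[0x19]=0x93, mem[0x1f]=0xf1, mem[0x18]=0xb3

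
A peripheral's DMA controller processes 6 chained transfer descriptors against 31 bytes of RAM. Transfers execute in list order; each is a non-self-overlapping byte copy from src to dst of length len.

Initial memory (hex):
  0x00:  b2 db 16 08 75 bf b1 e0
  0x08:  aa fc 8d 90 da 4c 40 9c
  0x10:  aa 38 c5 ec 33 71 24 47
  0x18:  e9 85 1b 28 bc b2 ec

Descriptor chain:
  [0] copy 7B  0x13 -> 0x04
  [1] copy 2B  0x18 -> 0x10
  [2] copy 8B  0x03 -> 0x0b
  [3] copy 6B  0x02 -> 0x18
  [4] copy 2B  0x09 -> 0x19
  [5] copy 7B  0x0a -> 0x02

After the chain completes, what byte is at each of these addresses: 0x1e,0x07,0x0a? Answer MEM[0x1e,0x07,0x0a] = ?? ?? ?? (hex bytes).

#0 dst[0x04+7] := {0xec,0x33,0x71,0x24,0x47,0xe9,0x85}
#1 dst[0x10+2] := {0xe9,0x85}
#2 dst[0x0b+8] := {0x08,0xec,0x33,0x71,0x24,0x47,0xe9,0x85}
#3 dst[0x18+6] := {0x16,0x08,0xec,0x33,0x71,0x24}
#4 dst[0x19+2] := {0xe9,0x85}
#5 dst[0x02+7] := {0x85,0x08,0xec,0x33,0x71,0x24,0x47}
query mem[0x1e]=0xec, mem[0x07]=0x24, mem[0x0a]=0x85

MEM[0x1e,0x07,0x0a] = ec 24 85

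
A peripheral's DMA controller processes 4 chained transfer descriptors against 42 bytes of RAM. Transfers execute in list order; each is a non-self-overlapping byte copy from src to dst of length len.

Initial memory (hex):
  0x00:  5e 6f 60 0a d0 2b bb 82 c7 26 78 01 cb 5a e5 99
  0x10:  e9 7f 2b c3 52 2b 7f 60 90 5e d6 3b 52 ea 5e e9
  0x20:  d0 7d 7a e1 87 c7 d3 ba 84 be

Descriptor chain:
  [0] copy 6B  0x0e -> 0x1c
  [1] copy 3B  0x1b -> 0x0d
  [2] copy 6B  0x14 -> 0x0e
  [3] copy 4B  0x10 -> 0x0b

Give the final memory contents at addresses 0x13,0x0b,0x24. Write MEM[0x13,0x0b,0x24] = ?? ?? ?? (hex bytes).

#0 dst[0x1c+6] := {0xe5,0x99,0xe9,0x7f,0x2b,0xc3}
#1 dst[0x0d+3] := {0x3b,0xe5,0x99}
#2 dst[0x0e+6] := {0x52,0x2b,0x7f,0x60,0x90,0x5e}
#3 dst[0x0b+4] := {0x7f,0x60,0x90,0x5e}
query mem[0x13]=0x5e, mem[0x0b]=0x7f, mem[0x24]=0x87

MEM[0x13,0x0b,0x24] = 5e 7f 87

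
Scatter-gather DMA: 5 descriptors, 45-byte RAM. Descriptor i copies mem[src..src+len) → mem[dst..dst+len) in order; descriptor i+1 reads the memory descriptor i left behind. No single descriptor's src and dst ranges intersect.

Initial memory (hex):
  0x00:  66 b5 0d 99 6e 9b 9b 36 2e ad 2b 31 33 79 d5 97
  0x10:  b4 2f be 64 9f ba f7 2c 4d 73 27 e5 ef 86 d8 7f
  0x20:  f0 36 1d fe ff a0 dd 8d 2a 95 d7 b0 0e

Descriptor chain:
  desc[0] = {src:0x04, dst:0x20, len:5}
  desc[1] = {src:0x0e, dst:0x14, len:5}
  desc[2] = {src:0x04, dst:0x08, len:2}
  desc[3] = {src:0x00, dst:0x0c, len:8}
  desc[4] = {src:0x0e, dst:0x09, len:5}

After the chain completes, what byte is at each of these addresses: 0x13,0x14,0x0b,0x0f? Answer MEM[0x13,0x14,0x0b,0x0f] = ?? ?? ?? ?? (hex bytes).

MEM[0x13,0x14,0x0b,0x0f] = 36 d5 6e 99

D0: mem[0x20..0x24] <- [6e 9b 9b 36 2e]
D1: mem[0x14..0x18] <- [d5 97 b4 2f be]
D2: mem[0x08..0x09] <- [6e 9b]
D3: mem[0x0c..0x13] <- [66 b5 0d 99 6e 9b 9b 36]
D4: mem[0x09..0x0d] <- [0d 99 6e 9b 9b]
query mem[0x13]=0x36, mem[0x14]=0xd5, mem[0x0b]=0x6e, mem[0x0f]=0x99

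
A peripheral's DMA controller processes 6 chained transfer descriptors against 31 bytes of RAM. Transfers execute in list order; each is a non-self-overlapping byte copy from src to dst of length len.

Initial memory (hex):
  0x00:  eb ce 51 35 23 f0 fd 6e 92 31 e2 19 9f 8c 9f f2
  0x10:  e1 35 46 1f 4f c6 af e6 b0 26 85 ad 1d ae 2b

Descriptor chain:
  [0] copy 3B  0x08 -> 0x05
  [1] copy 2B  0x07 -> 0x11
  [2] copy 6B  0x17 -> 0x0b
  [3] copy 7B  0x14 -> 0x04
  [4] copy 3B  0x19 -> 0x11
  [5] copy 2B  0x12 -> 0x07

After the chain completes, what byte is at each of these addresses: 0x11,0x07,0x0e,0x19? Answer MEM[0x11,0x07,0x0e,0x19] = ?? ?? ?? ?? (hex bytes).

MEM[0x11,0x07,0x0e,0x19] = 26 85 85 26

  after D0: wrote 3B at 0x05 = 9231e2
  after D1: wrote 2B at 0x11 = e292
  after D2: wrote 6B at 0x0b = e6b02685ad1d
  after D3: wrote 7B at 0x04 = 4fc6afe6b02685
  after D4: wrote 3B at 0x11 = 2685ad
  after D5: wrote 2B at 0x07 = 85ad
query mem[0x11]=0x26, mem[0x07]=0x85, mem[0x0e]=0x85, mem[0x19]=0x26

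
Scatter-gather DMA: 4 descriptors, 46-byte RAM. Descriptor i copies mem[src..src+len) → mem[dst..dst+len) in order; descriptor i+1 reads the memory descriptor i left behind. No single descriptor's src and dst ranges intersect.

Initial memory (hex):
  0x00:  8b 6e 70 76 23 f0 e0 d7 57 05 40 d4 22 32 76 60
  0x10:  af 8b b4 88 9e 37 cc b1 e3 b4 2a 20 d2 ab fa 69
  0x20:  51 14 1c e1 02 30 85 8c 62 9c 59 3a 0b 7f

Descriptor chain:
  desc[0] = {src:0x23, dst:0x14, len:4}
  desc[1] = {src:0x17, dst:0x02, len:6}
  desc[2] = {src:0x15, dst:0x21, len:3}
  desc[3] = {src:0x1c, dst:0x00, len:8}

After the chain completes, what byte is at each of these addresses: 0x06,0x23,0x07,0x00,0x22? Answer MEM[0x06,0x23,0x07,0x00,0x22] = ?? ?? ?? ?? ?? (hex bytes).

MEM[0x06,0x23,0x07,0x00,0x22] = 30 85 85 d2 30

[0] 0x23->0x14 len=4 : e1 02 30 85
[1] 0x17->0x02 len=6 : 85 e3 b4 2a 20 d2
[2] 0x15->0x21 len=3 : 02 30 85
[3] 0x1c->0x00 len=8 : d2 ab fa 69 51 02 30 85
query mem[0x06]=0x30, mem[0x23]=0x85, mem[0x07]=0x85, mem[0x00]=0xd2, mem[0x22]=0x30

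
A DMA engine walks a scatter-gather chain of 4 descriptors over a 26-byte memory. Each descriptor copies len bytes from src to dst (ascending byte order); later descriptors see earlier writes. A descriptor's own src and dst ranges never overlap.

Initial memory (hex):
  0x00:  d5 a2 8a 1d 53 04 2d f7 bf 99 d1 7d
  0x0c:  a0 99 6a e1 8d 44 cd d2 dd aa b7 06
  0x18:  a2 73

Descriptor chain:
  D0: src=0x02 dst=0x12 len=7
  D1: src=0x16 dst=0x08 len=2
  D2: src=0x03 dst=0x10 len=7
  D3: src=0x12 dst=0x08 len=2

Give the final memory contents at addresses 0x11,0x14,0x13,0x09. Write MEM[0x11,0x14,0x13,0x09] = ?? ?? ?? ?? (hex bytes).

MEM[0x11,0x14,0x13,0x09] = 53 f7 2d 2d

#0 dst[0x12+7] := {0x8a,0x1d,0x53,0x04,0x2d,0xf7,0xbf}
#1 dst[0x08+2] := {0x2d,0xf7}
#2 dst[0x10+7] := {0x1d,0x53,0x04,0x2d,0xf7,0x2d,0xf7}
#3 dst[0x08+2] := {0x04,0x2d}
query mem[0x11]=0x53, mem[0x14]=0xf7, mem[0x13]=0x2d, mem[0x09]=0x2d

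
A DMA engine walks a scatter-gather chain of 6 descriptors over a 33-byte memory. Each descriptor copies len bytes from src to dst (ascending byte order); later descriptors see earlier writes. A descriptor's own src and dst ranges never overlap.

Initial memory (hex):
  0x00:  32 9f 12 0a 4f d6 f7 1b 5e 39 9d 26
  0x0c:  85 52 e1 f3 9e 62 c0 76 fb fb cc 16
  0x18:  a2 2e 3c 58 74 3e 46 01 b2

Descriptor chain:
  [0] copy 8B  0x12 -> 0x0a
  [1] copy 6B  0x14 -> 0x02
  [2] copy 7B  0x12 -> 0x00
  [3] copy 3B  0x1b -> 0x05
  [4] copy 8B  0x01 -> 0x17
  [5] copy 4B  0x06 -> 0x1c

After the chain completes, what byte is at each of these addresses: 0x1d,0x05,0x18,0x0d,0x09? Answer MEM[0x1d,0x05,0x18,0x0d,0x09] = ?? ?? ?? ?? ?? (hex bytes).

MEM[0x1d,0x05,0x18,0x0d,0x09] = 3e 58 fb fb 39

#0 dst[0x0a+8] := {0xc0,0x76,0xfb,0xfb,0xcc,0x16,0xa2,0x2e}
#1 dst[0x02+6] := {0xfb,0xfb,0xcc,0x16,0xa2,0x2e}
#2 dst[0x00+7] := {0xc0,0x76,0xfb,0xfb,0xcc,0x16,0xa2}
#3 dst[0x05+3] := {0x58,0x74,0x3e}
#4 dst[0x17+8] := {0x76,0xfb,0xfb,0xcc,0x58,0x74,0x3e,0x5e}
#5 dst[0x1c+4] := {0x74,0x3e,0x5e,0x39}
query mem[0x1d]=0x3e, mem[0x05]=0x58, mem[0x18]=0xfb, mem[0x0d]=0xfb, mem[0x09]=0x39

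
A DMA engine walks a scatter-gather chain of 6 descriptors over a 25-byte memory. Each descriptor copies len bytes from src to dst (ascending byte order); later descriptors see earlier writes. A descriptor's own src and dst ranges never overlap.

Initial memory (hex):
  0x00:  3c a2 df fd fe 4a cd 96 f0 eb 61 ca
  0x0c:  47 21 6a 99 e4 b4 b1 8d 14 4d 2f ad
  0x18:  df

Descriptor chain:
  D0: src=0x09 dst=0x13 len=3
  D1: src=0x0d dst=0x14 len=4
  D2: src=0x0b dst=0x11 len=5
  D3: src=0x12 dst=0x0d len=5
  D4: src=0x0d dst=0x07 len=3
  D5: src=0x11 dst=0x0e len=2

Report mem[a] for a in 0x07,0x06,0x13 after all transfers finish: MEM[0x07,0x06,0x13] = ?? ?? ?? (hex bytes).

#0 dst[0x13+3] := {0xeb,0x61,0xca}
#1 dst[0x14+4] := {0x21,0x6a,0x99,0xe4}
#2 dst[0x11+5] := {0xca,0x47,0x21,0x6a,0x99}
#3 dst[0x0d+5] := {0x47,0x21,0x6a,0x99,0x99}
#4 dst[0x07+3] := {0x47,0x21,0x6a}
#5 dst[0x0e+2] := {0x99,0x47}
query mem[0x07]=0x47, mem[0x06]=0xcd, mem[0x13]=0x21

MEM[0x07,0x06,0x13] = 47 cd 21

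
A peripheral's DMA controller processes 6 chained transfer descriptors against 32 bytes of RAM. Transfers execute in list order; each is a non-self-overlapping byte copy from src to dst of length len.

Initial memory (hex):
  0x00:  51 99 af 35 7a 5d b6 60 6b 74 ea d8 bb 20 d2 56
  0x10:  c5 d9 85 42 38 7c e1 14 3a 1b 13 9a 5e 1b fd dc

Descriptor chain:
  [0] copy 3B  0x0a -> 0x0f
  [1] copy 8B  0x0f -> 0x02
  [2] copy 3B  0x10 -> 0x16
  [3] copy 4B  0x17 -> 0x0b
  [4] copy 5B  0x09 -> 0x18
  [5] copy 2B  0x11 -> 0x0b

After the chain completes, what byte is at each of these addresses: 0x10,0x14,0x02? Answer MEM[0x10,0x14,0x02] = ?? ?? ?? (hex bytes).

MEM[0x10,0x14,0x02] = d8 38 ea

  after D0: wrote 3B at 0x0f = ead8bb
  after D1: wrote 8B at 0x02 = ead8bb8542387ce1
  after D2: wrote 3B at 0x16 = d8bb85
  after D3: wrote 4B at 0x0b = bb851b13
  after D4: wrote 5B at 0x18 = e1eabb851b
  after D5: wrote 2B at 0x0b = bb85
query mem[0x10]=0xd8, mem[0x14]=0x38, mem[0x02]=0xea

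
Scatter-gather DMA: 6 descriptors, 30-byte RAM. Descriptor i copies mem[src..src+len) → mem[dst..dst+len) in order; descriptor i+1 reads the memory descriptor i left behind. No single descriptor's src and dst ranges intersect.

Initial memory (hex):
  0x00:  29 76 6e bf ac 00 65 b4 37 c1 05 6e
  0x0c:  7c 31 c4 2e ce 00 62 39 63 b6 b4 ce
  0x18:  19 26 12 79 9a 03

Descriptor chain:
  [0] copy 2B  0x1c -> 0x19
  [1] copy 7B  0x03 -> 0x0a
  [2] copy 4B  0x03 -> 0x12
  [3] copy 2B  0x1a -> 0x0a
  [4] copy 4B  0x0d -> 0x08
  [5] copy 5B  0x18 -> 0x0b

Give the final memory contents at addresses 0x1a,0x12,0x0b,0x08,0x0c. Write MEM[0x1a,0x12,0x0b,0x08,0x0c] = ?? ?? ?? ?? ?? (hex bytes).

[0] 0x1c->0x19 len=2 : 9a 03
[1] 0x03->0x0a len=7 : bf ac 00 65 b4 37 c1
[2] 0x03->0x12 len=4 : bf ac 00 65
[3] 0x1a->0x0a len=2 : 03 79
[4] 0x0d->0x08 len=4 : 65 b4 37 c1
[5] 0x18->0x0b len=5 : 19 9a 03 79 9a
query mem[0x1a]=0x03, mem[0x12]=0xbf, mem[0x0b]=0x19, mem[0x08]=0x65, mem[0x0c]=0x9a

MEM[0x1a,0x12,0x0b,0x08,0x0c] = 03 bf 19 65 9a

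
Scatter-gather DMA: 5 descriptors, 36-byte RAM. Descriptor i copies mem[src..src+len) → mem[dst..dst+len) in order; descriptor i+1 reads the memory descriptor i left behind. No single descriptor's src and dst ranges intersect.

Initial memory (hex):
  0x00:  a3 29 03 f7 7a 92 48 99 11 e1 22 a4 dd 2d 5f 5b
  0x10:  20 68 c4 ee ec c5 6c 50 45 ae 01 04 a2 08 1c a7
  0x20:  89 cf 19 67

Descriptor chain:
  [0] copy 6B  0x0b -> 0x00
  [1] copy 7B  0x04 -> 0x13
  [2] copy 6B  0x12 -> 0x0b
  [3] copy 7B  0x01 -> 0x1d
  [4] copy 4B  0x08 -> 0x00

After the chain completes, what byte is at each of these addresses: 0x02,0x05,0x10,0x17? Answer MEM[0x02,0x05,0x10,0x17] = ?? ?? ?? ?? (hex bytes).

MEM[0x02,0x05,0x10,0x17] = 22 20 11 11

[0] 0x0b->0x00 len=6 : a4 dd 2d 5f 5b 20
[1] 0x04->0x13 len=7 : 5b 20 48 99 11 e1 22
[2] 0x12->0x0b len=6 : c4 5b 20 48 99 11
[3] 0x01->0x1d len=7 : dd 2d 5f 5b 20 48 99
[4] 0x08->0x00 len=4 : 11 e1 22 c4
query mem[0x02]=0x22, mem[0x05]=0x20, mem[0x10]=0x11, mem[0x17]=0x11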